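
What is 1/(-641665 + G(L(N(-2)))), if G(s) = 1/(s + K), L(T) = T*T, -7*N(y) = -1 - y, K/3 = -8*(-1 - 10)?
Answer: -12937/8301220056 ≈ -1.5584e-6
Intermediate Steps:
K = 264 (K = 3*(-8*(-1 - 10)) = 3*(-8*(-11)) = 3*88 = 264)
N(y) = ⅐ + y/7 (N(y) = -(-1 - y)/7 = ⅐ + y/7)
L(T) = T²
G(s) = 1/(264 + s) (G(s) = 1/(s + 264) = 1/(264 + s))
1/(-641665 + G(L(N(-2)))) = 1/(-641665 + 1/(264 + (⅐ + (⅐)*(-2))²)) = 1/(-641665 + 1/(264 + (⅐ - 2/7)²)) = 1/(-641665 + 1/(264 + (-⅐)²)) = 1/(-641665 + 1/(264 + 1/49)) = 1/(-641665 + 1/(12937/49)) = 1/(-641665 + 49/12937) = 1/(-8301220056/12937) = -12937/8301220056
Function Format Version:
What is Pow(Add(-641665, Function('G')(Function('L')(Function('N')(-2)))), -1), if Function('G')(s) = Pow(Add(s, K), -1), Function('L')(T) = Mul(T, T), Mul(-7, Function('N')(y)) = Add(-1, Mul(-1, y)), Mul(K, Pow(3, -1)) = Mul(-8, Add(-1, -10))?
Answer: Rational(-12937, 8301220056) ≈ -1.5584e-6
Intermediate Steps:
K = 264 (K = Mul(3, Mul(-8, Add(-1, -10))) = Mul(3, Mul(-8, -11)) = Mul(3, 88) = 264)
Function('N')(y) = Add(Rational(1, 7), Mul(Rational(1, 7), y)) (Function('N')(y) = Mul(Rational(-1, 7), Add(-1, Mul(-1, y))) = Add(Rational(1, 7), Mul(Rational(1, 7), y)))
Function('L')(T) = Pow(T, 2)
Function('G')(s) = Pow(Add(264, s), -1) (Function('G')(s) = Pow(Add(s, 264), -1) = Pow(Add(264, s), -1))
Pow(Add(-641665, Function('G')(Function('L')(Function('N')(-2)))), -1) = Pow(Add(-641665, Pow(Add(264, Pow(Add(Rational(1, 7), Mul(Rational(1, 7), -2)), 2)), -1)), -1) = Pow(Add(-641665, Pow(Add(264, Pow(Add(Rational(1, 7), Rational(-2, 7)), 2)), -1)), -1) = Pow(Add(-641665, Pow(Add(264, Pow(Rational(-1, 7), 2)), -1)), -1) = Pow(Add(-641665, Pow(Add(264, Rational(1, 49)), -1)), -1) = Pow(Add(-641665, Pow(Rational(12937, 49), -1)), -1) = Pow(Add(-641665, Rational(49, 12937)), -1) = Pow(Rational(-8301220056, 12937), -1) = Rational(-12937, 8301220056)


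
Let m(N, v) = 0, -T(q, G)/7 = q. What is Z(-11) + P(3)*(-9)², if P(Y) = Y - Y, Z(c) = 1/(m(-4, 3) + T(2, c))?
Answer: -1/14 ≈ -0.071429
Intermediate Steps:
T(q, G) = -7*q
Z(c) = -1/14 (Z(c) = 1/(0 - 7*2) = 1/(0 - 14) = 1/(-14) = -1/14)
P(Y) = 0
Z(-11) + P(3)*(-9)² = -1/14 + 0*(-9)² = -1/14 + 0*81 = -1/14 + 0 = -1/14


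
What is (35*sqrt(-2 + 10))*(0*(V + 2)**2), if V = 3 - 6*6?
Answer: 0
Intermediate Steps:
V = -33 (V = 3 - 1*36 = 3 - 36 = -33)
(35*sqrt(-2 + 10))*(0*(V + 2)**2) = (35*sqrt(-2 + 10))*(0*(-33 + 2)**2) = (35*sqrt(8))*(0*(-31)**2) = (35*(2*sqrt(2)))*(0*961) = (70*sqrt(2))*0 = 0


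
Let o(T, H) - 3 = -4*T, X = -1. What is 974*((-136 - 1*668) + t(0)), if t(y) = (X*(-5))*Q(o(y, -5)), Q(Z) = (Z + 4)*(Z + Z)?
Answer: -578556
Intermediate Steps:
o(T, H) = 3 - 4*T
Q(Z) = 2*Z*(4 + Z) (Q(Z) = (4 + Z)*(2*Z) = 2*Z*(4 + Z))
t(y) = 10*(3 - 4*y)*(7 - 4*y) (t(y) = (-1*(-5))*(2*(3 - 4*y)*(4 + (3 - 4*y))) = 5*(2*(3 - 4*y)*(7 - 4*y)) = 10*(3 - 4*y)*(7 - 4*y))
974*((-136 - 1*668) + t(0)) = 974*((-136 - 1*668) + (210 - 400*0 + 160*0²)) = 974*((-136 - 668) + (210 + 0 + 160*0)) = 974*(-804 + (210 + 0 + 0)) = 974*(-804 + 210) = 974*(-594) = -578556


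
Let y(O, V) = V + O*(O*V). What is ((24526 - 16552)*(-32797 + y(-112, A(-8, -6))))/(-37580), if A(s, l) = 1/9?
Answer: 62602102/9395 ≈ 6663.3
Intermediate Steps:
A(s, l) = ⅑
y(O, V) = V + V*O²
((24526 - 16552)*(-32797 + y(-112, A(-8, -6))))/(-37580) = ((24526 - 16552)*(-32797 + (1 + (-112)²)/9))/(-37580) = (7974*(-32797 + (1 + 12544)/9))*(-1/37580) = (7974*(-32797 + (⅑)*12545))*(-1/37580) = (7974*(-32797 + 12545/9))*(-1/37580) = (7974*(-282628/9))*(-1/37580) = -250408408*(-1/37580) = 62602102/9395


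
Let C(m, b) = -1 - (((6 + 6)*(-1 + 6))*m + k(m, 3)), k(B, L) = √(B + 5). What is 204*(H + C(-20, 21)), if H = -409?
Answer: 161160 - 204*I*√15 ≈ 1.6116e+5 - 790.09*I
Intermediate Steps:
k(B, L) = √(5 + B)
C(m, b) = -1 - √(5 + m) - 60*m (C(m, b) = -1 - (((6 + 6)*(-1 + 6))*m + √(5 + m)) = -1 - ((12*5)*m + √(5 + m)) = -1 - (60*m + √(5 + m)) = -1 - (√(5 + m) + 60*m) = -1 + (-√(5 + m) - 60*m) = -1 - √(5 + m) - 60*m)
204*(H + C(-20, 21)) = 204*(-409 + (-1 - √(5 - 20) - 60*(-20))) = 204*(-409 + (-1 - √(-15) + 1200)) = 204*(-409 + (-1 - I*√15 + 1200)) = 204*(-409 + (1199 - I*√15)) = 204*(790 - I*√15) = 161160 - 204*I*√15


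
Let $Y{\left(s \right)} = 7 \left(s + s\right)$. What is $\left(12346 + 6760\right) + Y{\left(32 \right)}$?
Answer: $19554$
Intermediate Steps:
$Y{\left(s \right)} = 14 s$ ($Y{\left(s \right)} = 7 \cdot 2 s = 14 s$)
$\left(12346 + 6760\right) + Y{\left(32 \right)} = \left(12346 + 6760\right) + 14 \cdot 32 = 19106 + 448 = 19554$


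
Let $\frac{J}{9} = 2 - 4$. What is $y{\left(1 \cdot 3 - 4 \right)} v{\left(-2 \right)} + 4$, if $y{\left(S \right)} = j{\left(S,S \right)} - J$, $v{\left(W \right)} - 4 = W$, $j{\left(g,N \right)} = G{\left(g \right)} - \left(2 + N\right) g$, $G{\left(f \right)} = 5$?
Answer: $52$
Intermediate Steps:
$j{\left(g,N \right)} = 5 - g \left(2 + N\right)$ ($j{\left(g,N \right)} = 5 - \left(2 + N\right) g = 5 - g \left(2 + N\right)$)
$J = -18$ ($J = 9 \left(2 - 4\right) = 9 \left(-2\right) = -18$)
$v{\left(W \right)} = 4 + W$
$y{\left(S \right)} = 23 - S^{2} - 2 S$ ($y{\left(S \right)} = \left(5 - 2 S - S S\right) - -18 = \left(5 - 2 S - S^{2}\right) + 18 = \left(5 - S^{2} - 2 S\right) + 18 = 23 - S^{2} - 2 S$)
$y{\left(1 \cdot 3 - 4 \right)} v{\left(-2 \right)} + 4 = \left(23 - \left(1 \cdot 3 - 4\right)^{2} - 2 \left(1 \cdot 3 - 4\right)\right) \left(4 - 2\right) + 4 = \left(23 - \left(3 - 4\right)^{2} - 2 \left(3 - 4\right)\right) 2 + 4 = \left(23 - \left(-1\right)^{2} - -2\right) 2 + 4 = \left(23 - 1 + 2\right) 2 + 4 = 24 \cdot 2 + 4 = 48 + 4 = 52$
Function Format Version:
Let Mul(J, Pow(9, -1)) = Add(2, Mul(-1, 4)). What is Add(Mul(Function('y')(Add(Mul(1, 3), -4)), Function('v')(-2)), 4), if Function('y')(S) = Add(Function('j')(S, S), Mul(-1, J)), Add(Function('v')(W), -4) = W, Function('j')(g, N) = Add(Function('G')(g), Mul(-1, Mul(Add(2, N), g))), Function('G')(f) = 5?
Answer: 52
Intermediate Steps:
Function('j')(g, N) = Add(5, Mul(-1, g, Add(2, N))) (Function('j')(g, N) = Add(5, Mul(-1, Mul(Add(2, N), g))) = Add(5, Mul(-1, Mul(g, Add(2, N)))) = Add(5, Mul(-1, g, Add(2, N))))
J = -18 (J = Mul(9, Add(2, Mul(-1, 4))) = Mul(9, Add(2, -4)) = Mul(9, -2) = -18)
Function('v')(W) = Add(4, W)
Function('y')(S) = Add(23, Mul(-1, Pow(S, 2)), Mul(-2, S)) (Function('y')(S) = Add(Add(5, Mul(-2, S), Mul(-1, S, S)), Mul(-1, -18)) = Add(Add(5, Mul(-2, S), Mul(-1, Pow(S, 2))), 18) = Add(Add(5, Mul(-1, Pow(S, 2)), Mul(-2, S)), 18) = Add(23, Mul(-1, Pow(S, 2)), Mul(-2, S)))
Add(Mul(Function('y')(Add(Mul(1, 3), -4)), Function('v')(-2)), 4) = Add(Mul(Add(23, Mul(-1, Pow(Add(Mul(1, 3), -4), 2)), Mul(-2, Add(Mul(1, 3), -4))), Add(4, -2)), 4) = Add(Mul(Add(23, Mul(-1, Pow(Add(3, -4), 2)), Mul(-2, Add(3, -4))), 2), 4) = Add(Mul(Add(23, Mul(-1, Pow(-1, 2)), Mul(-2, -1)), 2), 4) = Add(Mul(Add(23, Mul(-1, 1), 2), 2), 4) = Add(Mul(Add(23, -1, 2), 2), 4) = Add(Mul(24, 2), 4) = Add(48, 4) = 52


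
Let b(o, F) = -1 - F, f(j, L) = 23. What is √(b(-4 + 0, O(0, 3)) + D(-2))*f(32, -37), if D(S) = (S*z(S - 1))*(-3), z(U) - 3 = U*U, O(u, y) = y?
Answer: 46*√17 ≈ 189.66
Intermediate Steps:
z(U) = 3 + U² (z(U) = 3 + U*U = 3 + U²)
D(S) = -3*S*(3 + (-1 + S)²) (D(S) = (S*(3 + (S - 1)²))*(-3) = (S*(3 + (-1 + S)²))*(-3) = -3*S*(3 + (-1 + S)²))
√(b(-4 + 0, O(0, 3)) + D(-2))*f(32, -37) = √((-1 - 1*3) - 3*(-2)*(3 + (-1 - 2)²))*23 = √((-1 - 3) - 3*(-2)*(3 + (-3)²))*23 = √(-4 - 3*(-2)*(3 + 9))*23 = √(-4 - 3*(-2)*12)*23 = √(-4 + 72)*23 = √68*23 = (2*√17)*23 = 46*√17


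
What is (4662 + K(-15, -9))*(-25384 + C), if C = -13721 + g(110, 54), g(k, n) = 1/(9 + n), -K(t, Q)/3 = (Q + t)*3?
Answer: -1335278788/7 ≈ -1.9075e+8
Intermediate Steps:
K(t, Q) = -9*Q - 9*t (K(t, Q) = -3*(Q + t)*3 = -3*(3*Q + 3*t) = -9*Q - 9*t)
C = -864422/63 (C = -13721 + 1/(9 + 54) = -13721 + 1/63 = -864422/63 ≈ -13721.)
(4662 + K(-15, -9))*(-25384 + C) = (4662 + (-9*(-9) - 9*(-15)))*(-25384 - 864422/63) = (4662 + (81 + 135))*(-2463614/63) = (4662 + 216)*(-2463614/63) = 4878*(-2463614/63) = -1335278788/7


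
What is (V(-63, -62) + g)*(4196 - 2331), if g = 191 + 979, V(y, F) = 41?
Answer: 2258515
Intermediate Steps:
g = 1170
(V(-63, -62) + g)*(4196 - 2331) = (41 + 1170)*(4196 - 2331) = 1211*1865 = 2258515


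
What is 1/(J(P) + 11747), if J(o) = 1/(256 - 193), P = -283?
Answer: 63/740062 ≈ 8.5128e-5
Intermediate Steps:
J(o) = 1/63
1/(J(P) + 11747) = 1/(1/63 + 11747) = 1/(740062/63) = 63/740062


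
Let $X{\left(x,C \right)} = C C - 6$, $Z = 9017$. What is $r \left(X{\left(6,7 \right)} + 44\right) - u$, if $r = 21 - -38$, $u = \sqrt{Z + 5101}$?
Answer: $5133 - \sqrt{14118} \approx 5014.2$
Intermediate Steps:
$X{\left(x,C \right)} = -6 + C^{2}$ ($X{\left(x,C \right)} = C^{2} - 6 = -6 + C^{2}$)
$u = \sqrt{14118}$ ($u = \sqrt{9017 + 5101} = \sqrt{14118} \approx 118.82$)
$r = 59$ ($r = 21 + 38 = 59$)
$r \left(X{\left(6,7 \right)} + 44\right) - u = 59 \left(\left(-6 + 7^{2}\right) + 44\right) - \sqrt{14118} = 59 \left(\left(-6 + 49\right) + 44\right) - \sqrt{14118} = 59 \left(43 + 44\right) - \sqrt{14118} = 59 \cdot 87 - \sqrt{14118} = 5133 - \sqrt{14118}$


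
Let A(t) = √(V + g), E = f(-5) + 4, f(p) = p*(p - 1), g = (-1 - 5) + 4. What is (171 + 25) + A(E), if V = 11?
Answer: 199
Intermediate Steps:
g = -2 (g = -6 + 4 = -2)
f(p) = p*(-1 + p)
E = 34 (E = -5*(-1 - 5) + 4 = -5*(-6) + 4 = 30 + 4 = 34)
A(t) = 3 (A(t) = √(11 - 2) = √9 = 3)
(171 + 25) + A(E) = (171 + 25) + 3 = 196 + 3 = 199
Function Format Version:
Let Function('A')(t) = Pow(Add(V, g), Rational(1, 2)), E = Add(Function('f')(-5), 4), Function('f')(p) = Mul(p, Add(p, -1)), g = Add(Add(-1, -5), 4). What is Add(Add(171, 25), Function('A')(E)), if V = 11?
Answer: 199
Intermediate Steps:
g = -2 (g = Add(-6, 4) = -2)
Function('f')(p) = Mul(p, Add(-1, p))
E = 34 (E = Add(Mul(-5, Add(-1, -5)), 4) = Add(Mul(-5, -6), 4) = Add(30, 4) = 34)
Function('A')(t) = 3 (Function('A')(t) = Pow(Add(11, -2), Rational(1, 2)) = Pow(9, Rational(1, 2)) = 3)
Add(Add(171, 25), Function('A')(E)) = Add(Add(171, 25), 3) = Add(196, 3) = 199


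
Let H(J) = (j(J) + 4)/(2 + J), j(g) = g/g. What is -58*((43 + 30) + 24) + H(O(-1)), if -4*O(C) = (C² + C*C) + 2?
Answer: -5621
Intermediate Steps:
j(g) = 1
O(C) = -½ - C²/2 (O(C) = -((C² + C*C) + 2)/4 = -((C² + C²) + 2)/4 = -(2*C² + 2)/4 = -(2 + 2*C²)/4 = -½ - C²/2)
H(J) = 5/(2 + J) (H(J) = (1 + 4)/(2 + J) = 5/(2 + J))
-58*((43 + 30) + 24) + H(O(-1)) = -58*((43 + 30) + 24) + 5/(2 + (-½ - ½*(-1)²)) = -58*(73 + 24) + 5/(2 + (-½ - ½*1)) = -58*97 + 5/(2 + (-½ - ½)) = -5626 + 5/(2 - 1) = -5626 + 5/1 = -5626 + 5*1 = -5626 + 5 = -5621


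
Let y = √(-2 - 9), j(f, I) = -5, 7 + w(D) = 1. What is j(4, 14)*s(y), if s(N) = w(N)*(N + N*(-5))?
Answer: -120*I*√11 ≈ -398.0*I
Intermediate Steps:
w(D) = -6 (w(D) = -7 + 1 = -6)
y = I*√11 (y = √(-11) = I*√11 ≈ 3.3166*I)
s(N) = 24*N (s(N) = -6*(N + N*(-5)) = -6*(N - 5*N) = -(-24)*N = 24*N)
j(4, 14)*s(y) = -120*I*√11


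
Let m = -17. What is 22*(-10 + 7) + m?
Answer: -83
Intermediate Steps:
22*(-10 + 7) + m = 22*(-10 + 7) - 17 = 22*(-3) - 17 = -66 - 17 = -83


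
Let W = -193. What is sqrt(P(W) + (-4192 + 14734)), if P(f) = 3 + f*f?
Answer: sqrt(47794) ≈ 218.62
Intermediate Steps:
P(f) = 3 + f**2
sqrt(P(W) + (-4192 + 14734)) = sqrt((3 + (-193)**2) + (-4192 + 14734)) = sqrt((3 + 37249) + 10542) = sqrt(37252 + 10542) = sqrt(47794)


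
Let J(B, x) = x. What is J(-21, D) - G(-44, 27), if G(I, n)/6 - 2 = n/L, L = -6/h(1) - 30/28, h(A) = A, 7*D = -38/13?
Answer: 10502/1001 ≈ 10.492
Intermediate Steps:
D = -38/91 (D = (-38/13)/7 = (-38*1/13)/7 = (1/7)*(-38/13) = -38/91 ≈ -0.41758)
L = -99/14 (L = -6/1 - 30/28 = -6*1 - 30*1/28 = -6 - 15/14 = -99/14 ≈ -7.0714)
G(I, n) = 12 - 28*n/33 (G(I, n) = 12 + 6*(n/(-99/14)) = 12 + 6*(n*(-14/99)) = 12 + 6*(-14*n/99) = 12 - 28*n/33)
J(-21, D) - G(-44, 27) = -38/91 - (12 - 28/33*27) = -38/91 - (12 - 252/11) = -38/91 - 1*(-120/11) = -38/91 + 120/11 = 10502/1001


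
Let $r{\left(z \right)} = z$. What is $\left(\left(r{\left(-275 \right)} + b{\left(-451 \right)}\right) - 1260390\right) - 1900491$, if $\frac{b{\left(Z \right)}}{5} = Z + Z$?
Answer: $-3165666$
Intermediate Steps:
$b{\left(Z \right)} = 10 Z$ ($b{\left(Z \right)} = 5 \left(Z + Z\right) = 5 \cdot 2 Z = 10 Z$)
$\left(\left(r{\left(-275 \right)} + b{\left(-451 \right)}\right) - 1260390\right) - 1900491 = \left(\left(-275 + 10 \left(-451\right)\right) - 1260390\right) - 1900491 = \left(\left(-275 - 4510\right) - 1260390\right) - 1900491 = \left(-4785 - 1260390\right) - 1900491 = -1265175 - 1900491 = -3165666$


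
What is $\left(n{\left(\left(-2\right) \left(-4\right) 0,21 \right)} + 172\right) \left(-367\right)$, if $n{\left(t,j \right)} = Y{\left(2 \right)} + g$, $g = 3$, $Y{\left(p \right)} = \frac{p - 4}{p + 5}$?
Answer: $- \frac{448841}{7} \approx -64120.0$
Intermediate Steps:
$Y{\left(p \right)} = \frac{-4 + p}{5 + p}$
$n{\left(t,j \right)} = \frac{19}{7}$ ($n{\left(t,j \right)} = \frac{-4 + 2}{5 + 2} + 3 = \frac{1}{7} \left(-2\right) + 3 = - \frac{2}{7} + 3 = \frac{19}{7}$)
$\left(n{\left(\left(-2\right) \left(-4\right) 0,21 \right)} + 172\right) \left(-367\right) = \left(\frac{19}{7} + 172\right) \left(-367\right) = \frac{1223}{7} \left(-367\right) = - \frac{448841}{7}$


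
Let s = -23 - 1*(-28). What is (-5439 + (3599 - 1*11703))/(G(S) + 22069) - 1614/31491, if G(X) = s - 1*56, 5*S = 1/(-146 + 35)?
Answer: -154006555/231122946 ≈ -0.66634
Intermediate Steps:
s = 5 (s = -23 + 28 = 5)
S = -1/555 (S = 1/(5*(-146 + 35)) = (1/5)/(-111) = (1/5)*(-1/111) = -1/555 ≈ -0.0018018)
G(X) = -51 (G(X) = 5 - 1*56 = 5 - 56 = -51)
(-5439 + (3599 - 1*11703))/(G(S) + 22069) - 1614/31491 = (-5439 + (3599 - 1*11703))/(-51 + 22069) - 1614/31491 = (-5439 + (3599 - 11703))/22018 - 1614/31491 = (-5439 - 8104)*(1/22018) - 1*538/10497 = -13543*1/22018 - 538/10497 = -13543/22018 - 538/10497 = -154006555/231122946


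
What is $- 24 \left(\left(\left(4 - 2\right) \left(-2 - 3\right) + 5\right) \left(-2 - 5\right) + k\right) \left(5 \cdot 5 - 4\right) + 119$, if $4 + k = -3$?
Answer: $-13993$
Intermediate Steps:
$k = -7$ ($k = -4 - 3 = -7$)
$- 24 \left(\left(\left(4 - 2\right) \left(-2 - 3\right) + 5\right) \left(-2 - 5\right) + k\right) \left(5 \cdot 5 - 4\right) + 119 = - 24 \left(\left(\left(4 - 2\right) \left(-2 - 3\right) + 5\right) \left(-2 - 5\right) - 7\right) \left(5 \cdot 5 - 4\right) + 119 = - 24 \left(\left(2 \left(-5\right) + 5\right) \left(-7\right) - 7\right) \left(25 - 4\right) + 119 = - 24 \left(\left(-10 + 5\right) \left(-7\right) - 7\right) 21 + 119 = - 24 \left(\left(-5\right) \left(-7\right) - 7\right) 21 + 119 = - 24 \left(35 - 7\right) 21 + 119 = - 24 \cdot 28 \cdot 21 + 119 = \left(-24\right) 588 + 119 = -14112 + 119 = -13993$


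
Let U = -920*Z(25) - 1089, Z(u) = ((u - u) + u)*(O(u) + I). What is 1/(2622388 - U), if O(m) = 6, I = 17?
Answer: 1/3152477 ≈ 3.1721e-7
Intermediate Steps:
Z(u) = 23*u (Z(u) = ((u - u) + u)*(6 + 17) = (0 + u)*23 = u*23 = 23*u)
U = -530089 (U = -21160*25 - 1089 = -920*575 - 1089 = -529000 - 1089 = -530089)
1/(2622388 - U) = 1/(2622388 - 1*(-530089)) = 1/(2622388 + 530089) = 1/3152477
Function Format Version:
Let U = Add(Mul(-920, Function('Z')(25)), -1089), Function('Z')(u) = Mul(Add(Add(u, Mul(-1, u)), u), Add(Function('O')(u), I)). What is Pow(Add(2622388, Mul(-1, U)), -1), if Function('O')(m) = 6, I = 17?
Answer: Rational(1, 3152477) ≈ 3.1721e-7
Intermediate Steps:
Function('Z')(u) = Mul(23, u) (Function('Z')(u) = Mul(Add(Add(u, Mul(-1, u)), u), Add(6, 17)) = Mul(Add(0, u), 23) = Mul(u, 23) = Mul(23, u))
U = -530089 (U = Add(Mul(-920, Mul(23, 25)), -1089) = Add(Mul(-920, 575), -1089) = Add(-529000, -1089) = -530089)
Pow(Add(2622388, Mul(-1, U)), -1) = Pow(Add(2622388, Mul(-1, -530089)), -1) = Pow(Add(2622388, 530089), -1) = Pow(3152477, -1) = Rational(1, 3152477)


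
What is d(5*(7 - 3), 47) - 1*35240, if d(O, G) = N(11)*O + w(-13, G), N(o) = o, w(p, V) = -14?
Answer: -35034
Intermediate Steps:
d(O, G) = -14 + 11*O (d(O, G) = 11*O - 14 = -14 + 11*O)
d(5*(7 - 3), 47) - 1*35240 = (-14 + 11*(5*(7 - 3))) - 1*35240 = (-14 + 11*(5*4)) - 35240 = (-14 + 11*20) - 35240 = (-14 + 220) - 35240 = 206 - 35240 = -35034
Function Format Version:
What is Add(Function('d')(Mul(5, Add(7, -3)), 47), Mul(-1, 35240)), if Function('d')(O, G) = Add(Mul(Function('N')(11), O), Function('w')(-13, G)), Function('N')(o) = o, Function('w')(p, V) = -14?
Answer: -35034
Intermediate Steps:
Function('d')(O, G) = Add(-14, Mul(11, O)) (Function('d')(O, G) = Add(Mul(11, O), -14) = Add(-14, Mul(11, O)))
Add(Function('d')(Mul(5, Add(7, -3)), 47), Mul(-1, 35240)) = Add(Add(-14, Mul(11, Mul(5, Add(7, -3)))), Mul(-1, 35240)) = Add(Add(-14, Mul(11, Mul(5, 4))), -35240) = Add(Add(-14, Mul(11, 20)), -35240) = Add(Add(-14, 220), -35240) = Add(206, -35240) = -35034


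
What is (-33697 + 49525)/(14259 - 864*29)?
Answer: -5276/3599 ≈ -1.4660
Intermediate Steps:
(-33697 + 49525)/(14259 - 864*29) = 15828/(14259 - 25056) = 15828/(-10797) = 15828*(-1/10797) = -5276/3599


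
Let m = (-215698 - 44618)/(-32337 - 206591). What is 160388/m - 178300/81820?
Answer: 39192410822171/266238189 ≈ 1.4721e+5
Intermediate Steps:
m = 65079/59732 (m = -260316/(-238928) = -260316*(-1/238928) = 65079/59732 ≈ 1.0895)
160388/m - 178300/81820 = 160388/(65079/59732) - 178300/81820 = 160388*(59732/65079) - 178300*1/81820 = 9580296016/65079 - 8915/4091 = 39192410822171/266238189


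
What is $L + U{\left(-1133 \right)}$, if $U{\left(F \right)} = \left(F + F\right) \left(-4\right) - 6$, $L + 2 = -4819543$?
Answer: $-4810487$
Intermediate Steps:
$L = -4819545$ ($L = -2 - 4819543 = -4819545$)
$U{\left(F \right)} = -6 - 8 F$ ($U{\left(F \right)} = 2 F \left(-4\right) - 6 = - 8 F - 6 = -6 - 8 F$)
$L + U{\left(-1133 \right)} = -4819545 - -9058 = -4819545 + \left(-6 + 9064\right) = -4819545 + 9058 = -4810487$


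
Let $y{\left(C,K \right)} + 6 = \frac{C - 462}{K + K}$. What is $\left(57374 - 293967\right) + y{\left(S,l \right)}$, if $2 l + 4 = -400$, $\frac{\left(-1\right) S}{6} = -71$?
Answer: $- \frac{23896490}{101} \approx -2.366 \cdot 10^{5}$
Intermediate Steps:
$S = 426$ ($S = \left(-6\right) \left(-71\right) = 426$)
$l = -202$ ($l = -2 + \frac{1}{2} \left(-400\right) = -2 - 200 = -202$)
$y{\left(C,K \right)} = -6 + \frac{-462 + C}{2 K}$ ($y{\left(C,K \right)} = -6 + \frac{C - 462}{K + K} = -6 + \frac{-462 + C}{2 K}$)
$\left(57374 - 293967\right) + y{\left(S,l \right)} = \left(57374 - 293967\right) + \frac{-462 + 426 - -2424}{2 \left(-202\right)} = -236593 + \frac{1}{2} \left(- \frac{1}{202}\right) \left(-462 + 426 + 2424\right) = -236593 + \frac{1}{2} \left(- \frac{1}{202}\right) 2388 = -236593 - \frac{597}{101} = - \frac{23896490}{101}$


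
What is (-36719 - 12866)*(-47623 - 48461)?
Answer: 4764325140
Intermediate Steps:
(-36719 - 12866)*(-47623 - 48461) = -49585*(-96084) = 4764325140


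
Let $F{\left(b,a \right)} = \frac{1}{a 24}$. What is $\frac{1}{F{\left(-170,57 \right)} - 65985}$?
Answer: $- \frac{1368}{90267479} \approx -1.5155 \cdot 10^{-5}$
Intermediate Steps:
$F{\left(b,a \right)} = \frac{1}{24 a}$
$\frac{1}{F{\left(-170,57 \right)} - 65985} = \frac{1}{\frac{1}{24 \cdot 57} - 65985} = \frac{1}{\frac{1}{24} \cdot \frac{1}{57} - 65985} = \frac{1}{\frac{1}{1368} - 65985} = \frac{1}{- \frac{90267479}{1368}} = - \frac{1368}{90267479}$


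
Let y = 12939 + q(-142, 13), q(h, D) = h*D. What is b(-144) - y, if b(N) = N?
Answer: -11237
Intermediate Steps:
q(h, D) = D*h
y = 11093 (y = 12939 + 13*(-142) = 12939 - 1846 = 11093)
b(-144) - y = -144 - 1*11093 = -144 - 11093 = -11237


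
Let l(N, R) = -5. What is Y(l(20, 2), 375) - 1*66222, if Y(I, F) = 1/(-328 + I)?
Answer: -22051927/333 ≈ -66222.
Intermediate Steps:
Y(l(20, 2), 375) - 1*66222 = 1/(-328 - 5) - 1*66222 = 1/(-333) - 66222 = -1/333 - 66222 = -22051927/333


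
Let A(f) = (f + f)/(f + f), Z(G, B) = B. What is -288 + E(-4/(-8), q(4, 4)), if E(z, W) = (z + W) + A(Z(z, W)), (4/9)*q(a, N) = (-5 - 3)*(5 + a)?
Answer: -897/2 ≈ -448.50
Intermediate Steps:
A(f) = 1 (A(f) = (2*f)/((2*f)) = (2*f)*(1/(2*f)) = 1)
q(a, N) = -90 - 18*a (q(a, N) = 9*((-5 - 3)*(5 + a))/4 = 9*(-8*(5 + a))/4 = 9*(-40 - 8*a)/4 = -90 - 18*a)
E(z, W) = 1 + W + z (E(z, W) = (z + W) + 1 = (W + z) + 1 = 1 + W + z)
-288 + E(-4/(-8), q(4, 4)) = -288 + (1 + (-90 - 18*4) - 4/(-8)) = -288 + (1 + (-90 - 72) - 4*(-⅛)) = -288 + (1 - 162 + ½) = -288 - 321/2 = -897/2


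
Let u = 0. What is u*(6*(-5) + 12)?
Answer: 0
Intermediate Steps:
u*(6*(-5) + 12) = 0*(6*(-5) + 12) = 0*(-30 + 12) = 0*(-18) = 0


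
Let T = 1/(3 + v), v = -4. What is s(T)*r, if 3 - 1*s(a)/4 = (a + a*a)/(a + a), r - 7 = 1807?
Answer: 21768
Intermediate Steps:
T = -1 (T = 1/(3 - 4) = 1/(-1) = -1)
r = 1814 (r = 7 + 1807 = 1814)
s(a) = 12 - 2*(a + a²)/a (s(a) = 12 - 4*(a + a*a)/(a + a) = 12 - 4*(a + a²)/(2*a) = 12 - 4*(a + a²)*1/(2*a) = 12 - 2*(a + a²)/a)
s(T)*r = (10 - 2*(-1))*1814 = (10 + 2)*1814 = 12*1814 = 21768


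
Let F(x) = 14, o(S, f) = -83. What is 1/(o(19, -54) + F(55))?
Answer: -1/69 ≈ -0.014493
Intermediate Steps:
1/(o(19, -54) + F(55)) = 1/(-83 + 14) = 1/(-69) = -1/69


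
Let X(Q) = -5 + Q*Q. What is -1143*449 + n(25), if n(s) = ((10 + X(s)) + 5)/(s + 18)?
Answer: -22067266/43 ≈ -5.1319e+5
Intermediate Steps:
X(Q) = -5 + Q²
n(s) = (10 + s²)/(18 + s) (n(s) = ((10 + (-5 + s²)) + 5)/(s + 18) = ((5 + s²) + 5)/(18 + s) = (10 + s²)/(18 + s))
-1143*449 + n(25) = -1143*449 + (10 + 25²)/(18 + 25) = -513207 + (10 + 625)/43 = -513207 + (1/43)*635 = -513207 + 635/43 = -22067266/43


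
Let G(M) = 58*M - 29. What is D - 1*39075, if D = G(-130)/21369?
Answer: -278333748/7123 ≈ -39075.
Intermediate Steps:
G(M) = -29 + 58*M
D = -2523/7123 (D = (-29 + 58*(-130))/21369 = (-29 - 7540)*(1/21369) = -7569*1/21369 = -2523/7123 ≈ -0.35420)
D - 1*39075 = -2523/7123 - 1*39075 = -2523/7123 - 39075 = -278333748/7123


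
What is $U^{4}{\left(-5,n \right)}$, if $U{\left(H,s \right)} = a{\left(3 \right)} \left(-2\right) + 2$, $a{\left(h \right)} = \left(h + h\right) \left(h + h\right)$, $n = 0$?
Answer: $24010000$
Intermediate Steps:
$a{\left(h \right)} = 4 h^{2}$ ($a{\left(h \right)} = 2 h 2 h = 4 h^{2}$)
$U{\left(H,s \right)} = -70$ ($U{\left(H,s \right)} = 4 \cdot 3^{2} \left(-2\right) + 2 = 4 \cdot 9 \left(-2\right) + 2 = 36 \left(-2\right) + 2 = -72 + 2 = -70$)
$U^{4}{\left(-5,n \right)} = \left(-70\right)^{4} = 24010000$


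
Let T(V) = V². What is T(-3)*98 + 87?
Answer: 969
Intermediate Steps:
T(-3)*98 + 87 = (-3)²*98 + 87 = 9*98 + 87 = 882 + 87 = 969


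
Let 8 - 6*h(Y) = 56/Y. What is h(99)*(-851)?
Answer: -313168/297 ≈ -1054.4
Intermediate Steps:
h(Y) = 4/3 - 28/(3*Y)
h(99)*(-851) = ((4/3)*(-7 + 99)/99)*(-851) = ((4/3)*(1/99)*92)*(-851) = (368/297)*(-851) = -313168/297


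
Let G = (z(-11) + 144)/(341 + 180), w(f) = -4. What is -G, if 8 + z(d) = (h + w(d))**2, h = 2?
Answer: -140/521 ≈ -0.26871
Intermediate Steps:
z(d) = -4 (z(d) = -8 + (2 - 4)**2 = -8 + (-2)**2 = -8 + 4 = -4)
G = 140/521 (G = (-4 + 144)/(341 + 180) = 140/521 ≈ 0.26871)
-G = -1*140/521 = -140/521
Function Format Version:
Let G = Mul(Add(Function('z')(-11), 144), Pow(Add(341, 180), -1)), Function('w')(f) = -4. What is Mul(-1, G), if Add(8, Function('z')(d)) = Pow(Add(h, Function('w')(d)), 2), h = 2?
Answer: Rational(-140, 521) ≈ -0.26871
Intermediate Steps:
Function('z')(d) = -4 (Function('z')(d) = Add(-8, Pow(Add(2, -4), 2)) = Add(-8, Pow(-2, 2)) = Add(-8, 4) = -4)
G = Rational(140, 521) (G = Mul(Add(-4, 144), Pow(Add(341, 180), -1)) = Mul(140, Pow(521, -1)) = Mul(140, Rational(1, 521)) = Rational(140, 521) ≈ 0.26871)
Mul(-1, G) = Mul(-1, Rational(140, 521)) = Rational(-140, 521)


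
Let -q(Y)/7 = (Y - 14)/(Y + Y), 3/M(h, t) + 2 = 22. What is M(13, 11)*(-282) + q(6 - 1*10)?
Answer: -1161/20 ≈ -58.050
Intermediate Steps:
M(h, t) = 3/20 (M(h, t) = 3/(-2 + 22) = 3/20)
q(Y) = -7*(-14 + Y)/(2*Y) (q(Y) = -7*(Y - 14)/(Y + Y) = -7*(-14 + Y)/(2*Y))
M(13, 11)*(-282) + q(6 - 1*10) = (3/20)*(-282) + (-7/2 + 49/(6 - 1*10)) = -423/10 + (-7/2 + 49/(6 - 10)) = -423/10 + (-7/2 + 49/(-4)) = -423/10 + (-7/2 + 49*(-1/4)) = -423/10 + (-7/2 - 49/4) = -423/10 - 63/4 = -1161/20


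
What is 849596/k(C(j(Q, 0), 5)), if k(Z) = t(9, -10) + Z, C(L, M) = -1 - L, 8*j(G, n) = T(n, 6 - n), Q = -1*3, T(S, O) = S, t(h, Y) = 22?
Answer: 849596/21 ≈ 40457.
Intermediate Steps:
Q = -3
j(G, n) = n/8
k(Z) = 22 + Z
849596/k(C(j(Q, 0), 5)) = 849596/(22 + (-1 - 0/8)) = 849596/(22 + (-1 - 1*0)) = 849596/(22 + (-1 + 0)) = 849596/(22 - 1) = 849596/21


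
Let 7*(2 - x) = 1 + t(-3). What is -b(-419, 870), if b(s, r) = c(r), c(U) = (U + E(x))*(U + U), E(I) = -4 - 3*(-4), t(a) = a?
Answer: -1527720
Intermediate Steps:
x = 16/7 (x = 2 - (1 - 3)/7 = 2 - 1/7*(-2) = 2 + 2/7 = 16/7 ≈ 2.2857)
E(I) = 8 (E(I) = -4 + 12 = 8)
c(U) = 2*U*(8 + U) (c(U) = (U + 8)*(U + U) = (8 + U)*(2*U) = 2*U*(8 + U))
b(s, r) = 2*r*(8 + r)
-b(-419, 870) = -2*870*(8 + 870) = -2*870*878 = -1*1527720 = -1527720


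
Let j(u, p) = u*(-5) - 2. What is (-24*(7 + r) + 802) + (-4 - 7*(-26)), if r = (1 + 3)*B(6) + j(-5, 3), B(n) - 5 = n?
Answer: -796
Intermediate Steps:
j(u, p) = -2 - 5*u (j(u, p) = -5*u - 2 = -2 - 5*u)
B(n) = 5 + n
r = 67 (r = (1 + 3)*(5 + 6) + (-2 - 5*(-5)) = 4*11 + (-2 + 25) = 44 + 23 = 67)
(-24*(7 + r) + 802) + (-4 - 7*(-26)) = (-24*(7 + 67) + 802) + (-4 - 7*(-26)) = (-24*74 + 802) + (-4 + 182) = (-1776 + 802) + 178 = -974 + 178 = -796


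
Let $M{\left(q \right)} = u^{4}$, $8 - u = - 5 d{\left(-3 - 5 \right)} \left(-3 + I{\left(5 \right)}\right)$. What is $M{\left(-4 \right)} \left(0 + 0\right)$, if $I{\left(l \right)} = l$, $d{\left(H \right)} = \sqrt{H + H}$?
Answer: $0$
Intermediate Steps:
$d{\left(H \right)} = \sqrt{2} \sqrt{H}$ ($d{\left(H \right)} = \sqrt{2 H} = \sqrt{2} \sqrt{H}$)
$u = 8 + 40 i$ ($u = 8 - - 5 \sqrt{2} \sqrt{-3 - 5} \left(-3 + 5\right) = 8 - - 5 \sqrt{2} \sqrt{-8} \cdot 2 = 8 - - 5 \sqrt{2} \cdot 2 i \sqrt{2} \cdot 2 = 8 - - 5 \cdot 4 i 2 = 8 - - 5 \cdot 8 i = 8 - - 40 i = 8 + 40 i \approx 8.0 + 40.0 i$)
$M{\left(q \right)} = \left(8 + 40 i\right)^{4}$
$M{\left(-4 \right)} \left(0 + 0\right) = \left(1949696 - 1966080 i\right) \left(0 + 0\right) = \left(1949696 - 1966080 i\right) 0 = 0$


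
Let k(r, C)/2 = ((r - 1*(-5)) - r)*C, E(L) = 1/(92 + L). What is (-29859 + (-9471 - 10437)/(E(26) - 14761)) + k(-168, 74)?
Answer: -5635226411/193533 ≈ -29118.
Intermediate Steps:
k(r, C) = 10*C (k(r, C) = 2*(((r - 1*(-5)) - r)*C) = 2*(((r + 5) - r)*C) = 2*(((5 + r) - r)*C) = 2*(5*C) = 10*C)
(-29859 + (-9471 - 10437)/(E(26) - 14761)) + k(-168, 74) = (-29859 + (-9471 - 10437)/(1/(92 + 26) - 14761)) + 10*74 = (-29859 - 19908/(1/118 - 14761)) + 740 = (-29859 - 19908/(-1741797/118)) + 740 = (-29859 - 19908*(-118/1741797)) + 740 = (-29859 + 261016/193533) + 740 = -5778440831/193533 + 740 = -5635226411/193533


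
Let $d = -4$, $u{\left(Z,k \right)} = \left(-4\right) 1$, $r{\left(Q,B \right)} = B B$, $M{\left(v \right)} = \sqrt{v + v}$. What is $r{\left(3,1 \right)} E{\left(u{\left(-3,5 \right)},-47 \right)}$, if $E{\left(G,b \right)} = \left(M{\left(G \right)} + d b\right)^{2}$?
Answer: $35336 + 752 i \sqrt{2} \approx 35336.0 + 1063.5 i$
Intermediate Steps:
$M{\left(v \right)} = \sqrt{2} \sqrt{v}$ ($M{\left(v \right)} = \sqrt{2 v} = \sqrt{2} \sqrt{v}$)
$r{\left(Q,B \right)} = B^{2}$
$u{\left(Z,k \right)} = -4$
$E{\left(G,b \right)} = \left(- 4 b + \sqrt{2} \sqrt{G}\right)^{2}$ ($E{\left(G,b \right)} = \left(\sqrt{2} \sqrt{G} - 4 b\right)^{2} = \left(- 4 b + \sqrt{2} \sqrt{G}\right)^{2}$)
$r{\left(3,1 \right)} E{\left(u{\left(-3,5 \right)},-47 \right)} = 1^{2} \left(\left(-4\right) \left(-47\right) + \sqrt{2} \sqrt{-4}\right)^{2} = 1 \left(188 + \sqrt{2} \cdot 2 i\right)^{2} = 1 \left(188 + 2 i \sqrt{2}\right)^{2} = \left(188 + 2 i \sqrt{2}\right)^{2}$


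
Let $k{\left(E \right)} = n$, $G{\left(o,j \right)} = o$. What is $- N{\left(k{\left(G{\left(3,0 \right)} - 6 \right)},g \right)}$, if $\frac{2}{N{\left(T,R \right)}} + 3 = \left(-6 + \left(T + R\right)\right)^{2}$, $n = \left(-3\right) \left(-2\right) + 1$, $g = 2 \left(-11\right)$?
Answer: $- \frac{1}{219} \approx -0.0045662$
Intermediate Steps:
$g = -22$
$n = 7$ ($n = 6 + 1 = 7$)
$k{\left(E \right)} = 7$
$N{\left(T,R \right)} = \frac{2}{-3 + \left(-6 + R + T\right)^{2}}$ ($N{\left(T,R \right)} = \frac{2}{-3 + \left(-6 + \left(T + R\right)\right)^{2}} = \frac{2}{-3 + \left(-6 + \left(R + T\right)\right)^{2}} = \frac{2}{-3 + \left(-6 + R + T\right)^{2}}$)
$- N{\left(k{\left(G{\left(3,0 \right)} - 6 \right)},g \right)} = - \frac{2}{-3 + \left(-6 - 22 + 7\right)^{2}} = - \frac{2}{-3 + \left(-21\right)^{2}} = - \frac{2}{-3 + 441} = - \frac{2}{438} = \left(-1\right) \frac{1}{219} = - \frac{1}{219}$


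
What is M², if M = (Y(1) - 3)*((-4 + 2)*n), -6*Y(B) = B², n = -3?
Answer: 361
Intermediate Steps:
Y(B) = -B²/6
M = -19 (M = (-⅙*1² - 3)*((-4 + 2)*(-3)) = (-⅙*1 - 3)*(-2*(-3)) = (-⅙ - 3)*6 = -19/6*6 = -19)
M² = (-19)² = 361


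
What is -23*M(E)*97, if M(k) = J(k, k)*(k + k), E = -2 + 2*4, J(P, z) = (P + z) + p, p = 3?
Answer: -401580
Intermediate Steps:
J(P, z) = 3 + P + z (J(P, z) = (P + z) + 3 = 3 + P + z)
E = 6 (E = -2 + 8 = 6)
M(k) = 2*k*(3 + 2*k) (M(k) = (3 + k + k)*(k + k) = (3 + 2*k)*(2*k) = 2*k*(3 + 2*k))
-23*M(E)*97 = -46*6*(3 + 2*6)*97 = -46*6*(3 + 12)*97 = -46*6*15*97 = -23*180*97 = -4140*97 = -401580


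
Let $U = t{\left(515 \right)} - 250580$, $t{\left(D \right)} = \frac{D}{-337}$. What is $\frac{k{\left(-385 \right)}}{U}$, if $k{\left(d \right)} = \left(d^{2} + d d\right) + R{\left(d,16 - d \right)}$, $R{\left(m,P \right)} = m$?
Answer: $- \frac{19954781}{16889195} \approx -1.1815$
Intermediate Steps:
$t{\left(D \right)} = - \frac{D}{337}$ ($t{\left(D \right)} = D \left(- \frac{1}{337}\right) = - \frac{D}{337}$)
$U = - \frac{84445975}{337}$ ($U = \left(- \frac{1}{337}\right) 515 - 250580 = - \frac{515}{337} - 250580 = - \frac{84445975}{337} \approx -2.5058 \cdot 10^{5}$)
$k{\left(d \right)} = d + 2 d^{2}$ ($k{\left(d \right)} = \left(d^{2} + d d\right) + d = \left(d^{2} + d^{2}\right) + d = 2 d^{2} + d = d + 2 d^{2}$)
$\frac{k{\left(-385 \right)}}{U} = \frac{\left(-385\right) \left(1 + 2 \left(-385\right)\right)}{- \frac{84445975}{337}} = - 385 \left(1 - 770\right) \left(- \frac{337}{84445975}\right) = \left(-385\right) \left(-769\right) \left(- \frac{337}{84445975}\right) = 296065 \left(- \frac{337}{84445975}\right) = - \frac{19954781}{16889195}$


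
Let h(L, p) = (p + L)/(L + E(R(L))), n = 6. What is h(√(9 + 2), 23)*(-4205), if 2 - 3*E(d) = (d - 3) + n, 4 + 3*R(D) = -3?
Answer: -7569/25 - 219501*√11/25 ≈ -29423.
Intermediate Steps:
R(D) = -7/3 (R(D) = -4/3 + (⅓)*(-3) = -4/3 - 1 = -7/3)
E(d) = -⅓ - d/3 (E(d) = ⅔ - ((d - 3) + 6)/3 = ⅔ - ((-3 + d) + 6)/3 = ⅔ - (3 + d)/3 = ⅔ + (-1 - d/3) = -⅓ - d/3)
h(L, p) = (L + p)/(4/9 + L) (h(L, p) = (p + L)/(L + (-⅓ - ⅓*(-7/3))) = (L + p)/(L + (-⅓ + 7/9)) = (L + p)/(L + 4/9) = (L + p)/(4/9 + L))
h(√(9 + 2), 23)*(-4205) = (9*(√(9 + 2) + 23)/(4 + 9*√(9 + 2)))*(-4205) = (9*(√11 + 23)/(4 + 9*√11))*(-4205) = (9*(23 + √11)/(4 + 9*√11))*(-4205) = -37845*(23 + √11)/(4 + 9*√11)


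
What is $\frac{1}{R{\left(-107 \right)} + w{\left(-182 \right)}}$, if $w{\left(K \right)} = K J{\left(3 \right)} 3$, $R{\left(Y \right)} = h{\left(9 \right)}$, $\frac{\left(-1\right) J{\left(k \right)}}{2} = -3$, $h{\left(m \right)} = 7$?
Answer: $- \frac{1}{3269} \approx -0.0003059$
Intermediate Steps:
$J{\left(k \right)} = 6$ ($J{\left(k \right)} = \left(-2\right) \left(-3\right) = 6$)
$R{\left(Y \right)} = 7$
$w{\left(K \right)} = 18 K$ ($w{\left(K \right)} = K 6 \cdot 3 = 6 K 3 = 18 K$)
$\frac{1}{R{\left(-107 \right)} + w{\left(-182 \right)}} = \frac{1}{7 + 18 \left(-182\right)} = \frac{1}{7 - 3276} = \frac{1}{-3269} = - \frac{1}{3269}$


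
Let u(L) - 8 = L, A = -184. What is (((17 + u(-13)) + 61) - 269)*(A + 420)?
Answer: -46256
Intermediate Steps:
u(L) = 8 + L
(((17 + u(-13)) + 61) - 269)*(A + 420) = (((17 + (8 - 13)) + 61) - 269)*(-184 + 420) = (((17 - 5) + 61) - 269)*236 = ((12 + 61) - 269)*236 = (73 - 269)*236 = -196*236 = -46256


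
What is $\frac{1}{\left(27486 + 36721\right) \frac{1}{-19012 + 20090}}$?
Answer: $\frac{98}{5837} \approx 0.016789$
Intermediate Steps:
$\frac{1}{\left(27486 + 36721\right) \frac{1}{-19012 + 20090}} = \frac{1}{64207 \cdot \frac{1}{1078}} = \frac{1}{\frac{5837}{98}} = \frac{98}{5837}$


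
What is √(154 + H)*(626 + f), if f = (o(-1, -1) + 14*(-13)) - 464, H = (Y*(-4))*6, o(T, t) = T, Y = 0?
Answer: -21*√154 ≈ -260.60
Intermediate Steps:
H = 0 (H = (0*(-4))*6 = 0*6 = 0)
f = -647 (f = (-1 + 14*(-13)) - 464 = (-1 - 182) - 464 = -183 - 464 = -647)
√(154 + H)*(626 + f) = √(154 + 0)*(626 - 647) = √154*(-21) = -21*√154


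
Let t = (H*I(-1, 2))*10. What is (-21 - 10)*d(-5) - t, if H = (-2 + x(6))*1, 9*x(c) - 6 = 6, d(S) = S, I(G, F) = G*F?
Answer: 425/3 ≈ 141.67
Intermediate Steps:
I(G, F) = F*G
x(c) = 4/3 (x(c) = ⅔ + (⅑)*6 = ⅔ + ⅔ = 4/3)
H = -⅔ (H = (-2 + 4/3)*1 = -⅔*1 = -⅔ ≈ -0.66667)
t = 40/3 (t = -4*(-1)/3*10 = -⅔*(-2)*10 = (4/3)*10 = 40/3 ≈ 13.333)
(-21 - 10)*d(-5) - t = (-21 - 10)*(-5) - 1*40/3 = -31*(-5) - 40/3 = 155 - 40/3 = 425/3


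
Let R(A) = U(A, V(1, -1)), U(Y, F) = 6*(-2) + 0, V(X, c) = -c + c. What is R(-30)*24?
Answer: -288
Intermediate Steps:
V(X, c) = 0
U(Y, F) = -12 (U(Y, F) = -12 + 0 = -12)
R(A) = -12
R(-30)*24 = -12*24 = -288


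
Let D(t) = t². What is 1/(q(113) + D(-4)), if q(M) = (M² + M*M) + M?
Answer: 1/25667 ≈ 3.8961e-5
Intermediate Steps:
q(M) = M + 2*M² (q(M) = (M² + M²) + M = 2*M² + M = M + 2*M²)
1/(q(113) + D(-4)) = 1/(113*(1 + 2*113) + (-4)²) = 1/(113*(1 + 226) + 16) = 1/(113*227 + 16) = 1/(25651 + 16) = 1/25667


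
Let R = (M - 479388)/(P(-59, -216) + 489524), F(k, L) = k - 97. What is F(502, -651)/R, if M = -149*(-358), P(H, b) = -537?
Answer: -198039735/426046 ≈ -464.83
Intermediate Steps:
M = 53342
F(k, L) = -97 + k
R = -426046/488987 (R = (53342 - 479388)/(-537 + 489524) = -426046/488987 ≈ -0.87128)
F(502, -651)/R = (-97 + 502)/(-426046/488987) = 405*(-488987/426046) = -198039735/426046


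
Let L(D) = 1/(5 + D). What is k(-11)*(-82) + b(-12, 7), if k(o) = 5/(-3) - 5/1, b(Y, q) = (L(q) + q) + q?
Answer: 2243/4 ≈ 560.75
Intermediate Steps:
b(Y, q) = 1/(5 + q) + 2*q (b(Y, q) = (1/(5 + q) + q) + q = (q + 1/(5 + q)) + q = 1/(5 + q) + 2*q)
k(o) = -20/3 (k(o) = 5*(-1/3) - 5*1 = -5/3 - 5 = -20/3)
k(-11)*(-82) + b(-12, 7) = -20/3*(-82) + (1 + 2*7*(5 + 7))/(5 + 7) = 1640/3 + (1 + 2*7*12)/12 = 1640/3 + (1 + 168)/12 = 1640/3 + (1/12)*169 = 1640/3 + 169/12 = 2243/4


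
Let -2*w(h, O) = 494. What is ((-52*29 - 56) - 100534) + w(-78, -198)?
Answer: -102345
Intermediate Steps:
w(h, O) = -247 (w(h, O) = -½*494 = -247)
((-52*29 - 56) - 100534) + w(-78, -198) = ((-52*29 - 56) - 100534) - 247 = ((-1508 - 56) - 100534) - 247 = (-1564 - 100534) - 247 = -102098 - 247 = -102345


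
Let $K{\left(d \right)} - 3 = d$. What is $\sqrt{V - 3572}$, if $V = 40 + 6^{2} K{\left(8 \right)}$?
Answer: $56 i \approx 56.0 i$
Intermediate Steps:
$K{\left(d \right)} = 3 + d$
$V = 436$ ($V = 40 + 6^{2} \left(3 + 8\right) = 40 + 36 \cdot 11 = 40 + 396 = 436$)
$\sqrt{V - 3572} = \sqrt{436 - 3572} = \sqrt{-3136} = 56 i$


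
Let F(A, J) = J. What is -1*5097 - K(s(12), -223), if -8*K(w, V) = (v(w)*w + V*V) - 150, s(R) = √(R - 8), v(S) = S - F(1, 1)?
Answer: 8805/8 ≈ 1100.6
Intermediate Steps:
v(S) = -1 + S (v(S) = S - 1*1 = S - 1 = -1 + S)
s(R) = √(-8 + R)
K(w, V) = 75/4 - V²/8 - w*(-1 + w)/8 (K(w, V) = -(((-1 + w)*w + V*V) - 150)/8 = -((w*(-1 + w) + V²) - 150)/8 = -((V² + w*(-1 + w)) - 150)/8 = -(-150 + V² + w*(-1 + w))/8 = 75/4 - V²/8 - w*(-1 + w)/8)
-1*5097 - K(s(12), -223) = -1*5097 - (75/4 - ⅛*(-223)² - √(-8 + 12)*(-1 + √(-8 + 12))/8) = -5097 - (75/4 - ⅛*49729 - √4*(-1 + √4)/8) = -5097 - (75/4 - 49729/8 - ⅛*2*(-1 + 2)) = -5097 - (75/4 - 49729/8 - ⅛*2*1) = -5097 - (75/4 - 49729/8 - ¼) = -5097 - 1*(-49581/8) = -5097 + 49581/8 = 8805/8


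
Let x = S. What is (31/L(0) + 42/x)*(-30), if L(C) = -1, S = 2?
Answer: 300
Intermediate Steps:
x = 2
(31/L(0) + 42/x)*(-30) = (31/(-1) + 42/2)*(-30) = (31*(-1) + 42*(½))*(-30) = (-31 + 21)*(-30) = -10*(-30) = 300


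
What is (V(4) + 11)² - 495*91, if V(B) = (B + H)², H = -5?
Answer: -44901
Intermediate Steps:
V(B) = (-5 + B)² (V(B) = (B - 5)² = (-5 + B)²)
(V(4) + 11)² - 495*91 = ((-5 + 4)² + 11)² - 495*91 = ((-1)² + 11)² - 45045 = (1 + 11)² - 45045 = 12² - 45045 = 144 - 45045 = -44901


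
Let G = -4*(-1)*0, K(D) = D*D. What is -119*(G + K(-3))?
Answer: -1071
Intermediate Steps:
K(D) = D²
G = 0 (G = 4*0 = 0)
-119*(G + K(-3)) = -119*(0 + (-3)²) = -119*(0 + 9) = -119*9 = -1071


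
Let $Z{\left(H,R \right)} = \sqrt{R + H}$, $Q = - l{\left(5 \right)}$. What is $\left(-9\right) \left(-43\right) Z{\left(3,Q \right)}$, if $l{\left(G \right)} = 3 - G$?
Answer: $387 \sqrt{5} \approx 865.36$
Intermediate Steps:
$Q = 2$ ($Q = - (3 - 5) = \left(-1\right) \left(-2\right) = 2$)
$Z{\left(H,R \right)} = \sqrt{H + R}$
$\left(-9\right) \left(-43\right) Z{\left(3,Q \right)} = \left(-9\right) \left(-43\right) \sqrt{3 + 2} = 387 \sqrt{5}$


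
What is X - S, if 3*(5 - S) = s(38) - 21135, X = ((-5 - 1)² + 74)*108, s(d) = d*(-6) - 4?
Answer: 14258/3 ≈ 4752.7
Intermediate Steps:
s(d) = -4 - 6*d (s(d) = -6*d - 4 = -4 - 6*d)
X = 11880 (X = ((-6)² + 74)*108 = (36 + 74)*108 = 110*108 = 11880)
S = 21382/3 (S = 5 - ((-4 - 6*38) - 21135)/3 = 5 - ((-4 - 228) - 21135)/3 = 5 - (-232 - 21135)/3 = 5 - ⅓*(-21367) = 5 + 21367/3 = 21382/3 ≈ 7127.3)
X - S = 11880 - 1*21382/3 = 11880 - 21382/3 = 14258/3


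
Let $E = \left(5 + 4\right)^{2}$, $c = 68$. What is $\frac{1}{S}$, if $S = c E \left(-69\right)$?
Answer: $- \frac{1}{380052} \approx -2.6312 \cdot 10^{-6}$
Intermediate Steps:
$E = 81$ ($E = 9^{2} = 81$)
$S = -380052$ ($S = 68 \cdot 81 \left(-69\right) = 5508 \left(-69\right) = -380052$)
$\frac{1}{S} = \frac{1}{-380052} = - \frac{1}{380052}$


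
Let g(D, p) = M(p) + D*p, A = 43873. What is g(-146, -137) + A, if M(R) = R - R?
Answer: 63875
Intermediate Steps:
M(R) = 0
g(D, p) = D*p (g(D, p) = 0 + D*p = D*p)
g(-146, -137) + A = -146*(-137) + 43873 = 20002 + 43873 = 63875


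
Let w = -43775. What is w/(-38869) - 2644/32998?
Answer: 670858907/641299631 ≈ 1.0461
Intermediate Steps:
w/(-38869) - 2644/32998 = -43775/(-38869) - 2644/32998 = -43775*(-1/38869) - 2644*1/32998 = 43775/38869 - 1322/16499 = 670858907/641299631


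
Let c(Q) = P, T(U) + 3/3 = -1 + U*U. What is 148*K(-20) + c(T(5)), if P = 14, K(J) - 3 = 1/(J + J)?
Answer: 4543/10 ≈ 454.30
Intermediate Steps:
K(J) = 3 + 1/(2*J) (K(J) = 3 + 1/(J + J) = 3 + 1/(2*J))
T(U) = -2 + U² (T(U) = -1 + (-1 + U*U) = -1 + (-1 + U²) = -2 + U²)
c(Q) = 14
148*K(-20) + c(T(5)) = 148*(3 + (½)/(-20)) + 14 = 148*(3 + (½)*(-1/20)) + 14 = 148*(3 - 1/40) + 14 = 148*(119/40) + 14 = 4403/10 + 14 = 4543/10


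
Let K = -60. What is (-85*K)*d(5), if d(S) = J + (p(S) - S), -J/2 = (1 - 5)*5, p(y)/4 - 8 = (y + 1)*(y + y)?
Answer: 1565700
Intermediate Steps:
p(y) = 32 + 8*y*(1 + y) (p(y) = 32 + 4*((y + 1)*(y + y)) = 32 + 4*((1 + y)*(2*y)) = 32 + 4*(2*y*(1 + y)) = 32 + 8*y*(1 + y))
J = 40 (J = -2*(1 - 5)*5 = -(-8)*5 = -2*(-20) = 40)
d(S) = 72 + 7*S + 8*S² (d(S) = 40 + ((32 + 8*S + 8*S²) - S) = 40 + (32 + 7*S + 8*S²) = 72 + 7*S + 8*S²)
(-85*K)*d(5) = (-85*(-60))*(72 + 7*5 + 8*5²) = 5100*(72 + 35 + 8*25) = 5100*(72 + 35 + 200) = 5100*307 = 1565700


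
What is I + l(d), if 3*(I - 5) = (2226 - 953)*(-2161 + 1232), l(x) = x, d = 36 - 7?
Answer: -1182515/3 ≈ -3.9417e+5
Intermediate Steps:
d = 29
I = -1182602/3 (I = 5 + ((2226 - 953)*(-2161 + 1232))/3 = 5 + (1273*(-929))/3 = 5 + (1/3)*(-1182617) = 5 - 1182617/3 = -1182602/3 ≈ -3.9420e+5)
I + l(d) = -1182602/3 + 29 = -1182515/3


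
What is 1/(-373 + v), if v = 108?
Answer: -1/265 ≈ -0.0037736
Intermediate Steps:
1/(-373 + v) = 1/(-373 + 108) = 1/(-265) = -1/265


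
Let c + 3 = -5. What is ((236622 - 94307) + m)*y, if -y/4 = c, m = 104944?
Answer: 7912288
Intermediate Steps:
c = -8 (c = -3 - 5 = -8)
y = 32 (y = -4*(-8) = 32)
((236622 - 94307) + m)*y = ((236622 - 94307) + 104944)*32 = (142315 + 104944)*32 = 247259*32 = 7912288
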